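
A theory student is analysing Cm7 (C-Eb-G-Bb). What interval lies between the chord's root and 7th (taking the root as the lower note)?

The root is C and the 7th is Bb.
From C to Bb: 10 semitones over a seventh = minor.

minor seventh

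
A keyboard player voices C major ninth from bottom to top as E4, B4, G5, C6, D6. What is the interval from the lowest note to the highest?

minor fourteenth

The outer voices are E4 and D6.
From E to D: 22 semitones over a fourteenth = minor.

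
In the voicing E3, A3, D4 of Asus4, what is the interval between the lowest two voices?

Those voices are E3 and A3.
E up to A spans 4 letter names and 5 semitones — a perfect fourth.

perfect fourth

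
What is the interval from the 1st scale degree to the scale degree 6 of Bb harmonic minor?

The scale runs Bb C Db Eb F Gb A.
So we need the interval from Bb up to Gb.
6 letter names make it a sixth; at 8 semitones (a half step narrower than major) the quality is minor.

minor 6th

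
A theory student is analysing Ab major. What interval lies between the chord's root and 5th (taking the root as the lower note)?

perfect fifth

Spelling the chord: Ab, C, Eb.
So we need the interval from Ab up to Eb.
From Ab to Eb is 7 semitones, exactly the perfect fifth.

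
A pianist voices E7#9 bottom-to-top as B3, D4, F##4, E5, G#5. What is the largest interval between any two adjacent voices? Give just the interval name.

Adjacent intervals: B3→D4 = minor third; D4→F##4 = augmented third; F##4→E5 = diminished seventh; E5→G#5 = major third.
The largest is F##4 to E5, a diminished seventh (9 semitones).

diminished seventh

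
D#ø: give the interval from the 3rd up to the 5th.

D#ø is spelled D#-F#-A-C#.
That puts F# below A.
F# up to A is 3 semitones, a half step narrower than a major third, so the interval is minor.

minor 3rd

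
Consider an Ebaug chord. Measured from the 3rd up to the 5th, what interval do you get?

major third

Eb+ (Eb augmented) is spelled Eb–G–B.
That puts G below B.
From G to B is 4 semitones, exactly the major third.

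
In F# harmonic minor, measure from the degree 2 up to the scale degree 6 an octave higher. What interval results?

diminished 12th

The scale runs F# G# A B C# D E#.
That puts G# below D.
12 letter names make it a twelfth; at 18 semitones (a half step narrower than perfect) the quality is diminished.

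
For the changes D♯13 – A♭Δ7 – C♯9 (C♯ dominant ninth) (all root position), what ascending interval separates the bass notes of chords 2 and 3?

augmented 3rd

The roots are A♭ and C♯.
3 letter names make it a third; at 5 semitones (a half step wider than major) the quality is augmented.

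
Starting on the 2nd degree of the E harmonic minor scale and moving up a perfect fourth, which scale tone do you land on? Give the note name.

The scale is E F♯ G A B C D♯.
The 2nd degree is F♯; a perfect fourth above that is B — scale degree 5.

B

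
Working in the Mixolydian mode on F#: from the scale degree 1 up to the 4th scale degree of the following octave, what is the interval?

F# mixolydian: F# G# A# B C# D# E.
So we need the interval from F# up to B.
F# up to B spans 11 letter names and 17 semitones — a perfect eleventh.

perfect 11th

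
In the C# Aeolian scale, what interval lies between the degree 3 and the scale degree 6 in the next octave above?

perfect eleventh

Spelling the C# Aeolian scale: C# D# E F# G# A B.
The degree 3 is E and the scale degree 6 (up an octave) is A.
E up to A spans 11 letter names and 17 semitones — a perfect eleventh.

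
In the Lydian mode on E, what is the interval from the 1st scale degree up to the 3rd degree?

E lydian: E F# G# A# B C# D#.
That puts E below G#.
Counting 3 letters and 4 half steps from E gives a major third.

major 3rd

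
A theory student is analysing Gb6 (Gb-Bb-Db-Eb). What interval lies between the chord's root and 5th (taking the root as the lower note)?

perfect fifth

So we need the interval from Gb up to Db.
Counting 5 letters and 7 half steps from Gb gives a perfect fifth.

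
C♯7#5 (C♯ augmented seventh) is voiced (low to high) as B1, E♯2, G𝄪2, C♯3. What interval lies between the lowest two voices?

augmented fourth

Those voices are B1 and E♯2.
4 letter names make it a fourth; at 6 semitones (a half step wider than perfect) the quality is augmented.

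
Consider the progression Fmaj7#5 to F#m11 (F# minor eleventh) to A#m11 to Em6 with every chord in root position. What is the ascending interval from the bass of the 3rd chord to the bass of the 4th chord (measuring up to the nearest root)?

The roots are A# and E.
From A# to E: 6 semitones over a fifth = diminished.

diminished fifth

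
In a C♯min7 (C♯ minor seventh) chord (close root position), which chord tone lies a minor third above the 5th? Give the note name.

B

Spelling the chord: C♯–E–G♯–B.
The 5th is G♯. A minor third above G♯ is B.
B is the chord's 7th.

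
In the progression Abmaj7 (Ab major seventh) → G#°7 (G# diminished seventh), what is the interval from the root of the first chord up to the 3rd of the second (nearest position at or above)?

The root of Abmaj7 (Ab major seventh) is Ab; the 3rd of G#°7 (G# diminished seventh) is B.
Ab up to B is 3 semitones, a half step wider than a major second, so the interval is augmented.

augmented 2nd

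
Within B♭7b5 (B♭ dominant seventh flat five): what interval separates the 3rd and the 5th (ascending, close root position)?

B♭7b5 is spelled B♭ D F♭ A♭.
That puts D below F♭.
D up to F♭ is 2 semitones, a whole step narrower than a major third, so the interval is diminished.

d3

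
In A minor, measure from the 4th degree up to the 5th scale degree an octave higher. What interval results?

major ninth

Spelling A minor: A B C D E F G.
That puts D below E.
Counting 9 letters and 14 half steps from D gives a major ninth.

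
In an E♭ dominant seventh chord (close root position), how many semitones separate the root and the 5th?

E♭7 (E♭ dominant seventh) is spelled E♭–G–B♭–D♭.
E♭ to B♭ is a perfect fifth: 7 semitones.

7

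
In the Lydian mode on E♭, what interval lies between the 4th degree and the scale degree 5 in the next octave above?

The scale runs E♭ F G A B♭ C D.
4th degree = A; 5th degree (up an octave) = B♭.
9 letter names make it a ninth; at 13 semitones (a half step narrower than major) the quality is minor.

m9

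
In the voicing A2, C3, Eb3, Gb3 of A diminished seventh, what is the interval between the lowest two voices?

minor 3rd

Those voices are A2 and C3.
A up to C is 3 semitones, a half step narrower than a major third, so the interval is minor.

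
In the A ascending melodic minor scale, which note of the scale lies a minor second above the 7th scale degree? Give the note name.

The scale is A B C D E F# G#.
The 7th scale degree is G#; a minor second above that is A — scale degree 1.

A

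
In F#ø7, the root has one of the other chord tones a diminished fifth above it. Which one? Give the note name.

C

F#ø is spelled F#, A, C, E.
The root is F#. A diminished fifth above F# is C.
C is the chord's 5th.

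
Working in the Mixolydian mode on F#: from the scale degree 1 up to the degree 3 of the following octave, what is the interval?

M10

Spelling the Mixolydian mode on F#: F# G# A# B C# D# E.
That puts F# below A#.
F# up to A# spans 10 letter names and 16 semitones — a major tenth.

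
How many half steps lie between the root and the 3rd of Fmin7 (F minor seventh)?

The chord tones of F-7 are F, A♭, C, E♭.
F to A♭ is a minor third: 3 semitones.

3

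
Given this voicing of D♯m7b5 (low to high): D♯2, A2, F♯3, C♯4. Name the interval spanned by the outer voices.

The outer voices are D♯2 and C♯4.
14 letter names make it a fourteenth; at 22 semitones (a half step narrower than major) the quality is minor.

minor 14th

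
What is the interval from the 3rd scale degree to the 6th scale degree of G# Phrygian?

Spelling G# Phrygian: G# A B C# D# E F#.
So we need the interval from B up to E.
Counting 4 letters and 5 half steps from B gives a perfect fourth.

perfect fourth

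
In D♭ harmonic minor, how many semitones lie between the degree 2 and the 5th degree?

The scale is D♭ E♭ F♭ G♭ A♭ B𝄫 C.
E♭ up to A♭ is a perfect fourth — 5 semitones.

5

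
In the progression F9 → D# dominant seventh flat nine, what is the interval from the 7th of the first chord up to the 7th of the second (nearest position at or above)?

augmented sixth

The 7th of F9 is Eb; the 7th of D# dominant seventh flat nine is C#.
From Eb to C#: 10 semitones over a sixth = augmented.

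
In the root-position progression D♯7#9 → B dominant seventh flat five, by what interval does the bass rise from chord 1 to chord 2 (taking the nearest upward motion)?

The roots are D♯ and B.
D♯ up to B is 8 semitones, a half step narrower than a major sixth, so the interval is minor.

minor sixth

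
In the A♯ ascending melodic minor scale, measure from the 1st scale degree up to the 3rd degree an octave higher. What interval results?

The scale runs A♯ B♯ C♯ D♯ E♯ F𝄪 G𝄪.
So we need the interval from A♯ up to C♯.
From A♯ to C♯: 15 semitones over a tenth = minor.

minor tenth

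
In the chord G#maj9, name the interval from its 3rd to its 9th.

minor seventh

G#maj9: G#, B#, D#, F##, A#.
3rd = B#; 9th = A#.
B# up to A# is 10 semitones, a half step narrower than a major seventh, so the interval is minor.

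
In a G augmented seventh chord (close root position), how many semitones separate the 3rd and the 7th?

6

G augmented seventh: G-B-D♯-F.
B to F is a diminished fifth: 6 semitones.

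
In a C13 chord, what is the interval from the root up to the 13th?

M13

The chord tones of C13 are C-E-G-Bb-D-A.
That puts C below A.
Counting 13 letters and 21 half steps from C gives a major thirteenth.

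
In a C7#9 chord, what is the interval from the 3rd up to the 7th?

diminished 5th

C7#9 (C dominant seventh sharp nine) is spelled C-E-G-B♭-D♯.
The 3rd is E and the 7th is B♭.
From E to B♭: 6 semitones over a fifth = diminished.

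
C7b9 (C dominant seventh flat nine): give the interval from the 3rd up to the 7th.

C dominant seventh flat nine: C-E-G-Bb-Db.
3rd = E; 7th = Bb.
From E to Bb: 6 semitones over a fifth = diminished.
This 3–7 tritone is the characteristic tension at the heart of the dominant sound.

diminished fifth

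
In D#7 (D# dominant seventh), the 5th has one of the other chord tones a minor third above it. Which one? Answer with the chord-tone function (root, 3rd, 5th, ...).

7th

D# dominant seventh is spelled D# F## A# C#.
The 5th is A#. A minor third above A# is C#.
C# is the chord's 7th.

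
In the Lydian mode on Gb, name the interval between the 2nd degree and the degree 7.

major 6th

Spelling the Lydian mode on Gb: Gb Ab Bb C Db Eb F.
2nd degree = Ab; scale degree 7 = F.
From Ab to F is 9 semitones, exactly the major sixth.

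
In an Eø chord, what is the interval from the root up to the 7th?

m7

E half-diminished seventh: E-G-B♭-D.
That puts E below D.
E up to D is 10 semitones, a half step narrower than a major seventh, so the interval is minor.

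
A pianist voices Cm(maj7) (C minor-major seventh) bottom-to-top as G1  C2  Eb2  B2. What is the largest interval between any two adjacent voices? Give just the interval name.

augmented fifth

Adjacent intervals: G1→C2 = perfect fourth; C2→Eb2 = minor third; Eb2→B2 = augmented fifth.
The largest is Eb2 to B2, an augmented fifth (8 semitones).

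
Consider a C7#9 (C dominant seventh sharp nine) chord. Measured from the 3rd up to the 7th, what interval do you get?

diminished fifth

Spelling the chord: C-E-G-B♭-D♯.
So we need the interval from E up to B♭.
5 letter names make it a fifth; at 6 semitones (a half step narrower than perfect) the quality is diminished.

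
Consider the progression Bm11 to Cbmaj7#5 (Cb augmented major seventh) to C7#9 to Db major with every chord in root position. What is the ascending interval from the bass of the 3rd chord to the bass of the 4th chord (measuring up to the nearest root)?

The roots are C and Db.
From C to Db: 1 semitone over a second = minor.

minor 2nd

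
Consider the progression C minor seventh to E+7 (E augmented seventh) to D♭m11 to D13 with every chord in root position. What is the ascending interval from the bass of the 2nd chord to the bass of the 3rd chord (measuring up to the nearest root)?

The roots are E and D♭.
From E to D♭: 9 semitones over a seventh = diminished.

diminished 7th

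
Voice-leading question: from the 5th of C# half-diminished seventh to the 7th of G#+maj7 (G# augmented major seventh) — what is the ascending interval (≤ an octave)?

C# half-diminished seventh has G as its 5th, and G#+maj7 (G# augmented major seventh) has F## as its 7th.
G up to F## is 12 semitones, a half step wider than a major seventh, so the interval is augmented.

augmented seventh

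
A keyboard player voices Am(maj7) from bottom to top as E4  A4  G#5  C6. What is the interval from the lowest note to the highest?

minor thirteenth

The outer voices are E4 and C6.
E up to C is 20 semitones, a half step narrower than a major thirteenth, so the interval is minor.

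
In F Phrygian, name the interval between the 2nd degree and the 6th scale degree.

perfect fifth

F phrygian: F Gb Ab Bb C Db Eb.
So we need the interval from Gb up to Db.
From Gb to Db is 7 semitones, exactly the perfect fifth.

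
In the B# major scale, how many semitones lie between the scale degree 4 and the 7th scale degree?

6

The scale is B# C## D## E# F## G## A##.
E# up to A## is an augmented fourth — 6 semitones.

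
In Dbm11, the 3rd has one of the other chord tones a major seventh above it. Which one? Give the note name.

The chord tones of Dbm11 are Db, Fb, Ab, Cb, Eb, Gb.
The 3rd is Fb. A major seventh above Fb is Eb.
Eb is the chord's 9th.

Eb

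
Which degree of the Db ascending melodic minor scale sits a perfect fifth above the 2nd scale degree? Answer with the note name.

Bb

The scale is Db Eb Fb Gb Ab Bb C.
The 2nd scale degree is Eb; a perfect fifth above that is Bb — scale degree 6.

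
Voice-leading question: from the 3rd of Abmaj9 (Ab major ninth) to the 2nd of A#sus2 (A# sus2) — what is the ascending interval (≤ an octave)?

augmented 7th

The 3rd of Abmaj9 (Ab major ninth) is C; the 2nd of A#sus2 (A# sus2) is B#.
C up to B# is 12 semitones, a half step wider than a major seventh, so the interval is augmented.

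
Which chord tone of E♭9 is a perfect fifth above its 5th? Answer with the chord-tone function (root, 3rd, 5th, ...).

9th

E♭9: E♭-G-B♭-D♭-F.
The 5th is B♭. A perfect fifth above B♭ is F.
F is the chord's 9th.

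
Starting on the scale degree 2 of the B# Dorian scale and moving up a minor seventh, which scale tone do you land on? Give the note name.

B#

The scale is B# C## D# E# F## G## A#.
The scale degree 2 is C##; a minor seventh above that is B# — scale degree 1.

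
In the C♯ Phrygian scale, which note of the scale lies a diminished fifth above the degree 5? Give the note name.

D

The scale is C♯ D E F♯ G♯ A B.
The degree 5 is G♯; a diminished fifth above that is D — scale degree 2.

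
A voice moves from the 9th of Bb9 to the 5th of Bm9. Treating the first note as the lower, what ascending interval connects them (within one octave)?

augmented fourth

The 9th of Bb9 is C; the 5th of Bm9 is F#.
4 letter names make it a fourth; at 6 semitones (a half step wider than perfect) the quality is augmented.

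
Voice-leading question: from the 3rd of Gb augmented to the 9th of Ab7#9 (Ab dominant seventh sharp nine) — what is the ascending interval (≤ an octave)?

The 3rd of Gb augmented is Bb; the 9th of Ab7#9 (Ab dominant seventh sharp nine) is B.
1 letter names make it a unison; at 1 semitone (a half step wider than perfect) the quality is augmented.

augmented unison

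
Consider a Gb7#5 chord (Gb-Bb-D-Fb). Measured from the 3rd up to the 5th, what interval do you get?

That puts Bb below D.
From Bb to D is 4 semitones, exactly the major third.

major third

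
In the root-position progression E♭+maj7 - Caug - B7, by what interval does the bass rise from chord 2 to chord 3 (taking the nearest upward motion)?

The roots are C and B.
From C to B is 11 semitones, exactly the major seventh.

major 7th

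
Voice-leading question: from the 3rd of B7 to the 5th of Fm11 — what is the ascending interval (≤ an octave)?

The 3rd of B7 is D#; the 5th of Fm11 is C.
From D# to C: 9 semitones over a seventh = diminished.

diminished seventh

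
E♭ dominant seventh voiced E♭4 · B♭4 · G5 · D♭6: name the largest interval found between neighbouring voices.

major sixth

Adjacent intervals: E♭4→B♭4 = perfect fifth; B♭4→G5 = major sixth; G5→D♭6 = diminished fifth.
The largest is B♭4 to G5, a major sixth (9 semitones).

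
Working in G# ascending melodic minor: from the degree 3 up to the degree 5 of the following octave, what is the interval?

The scale runs G# A# B C# D# E# F##.
The degree 3 is B and the 5th scale degree (up an octave) is D#.
Counting 10 letters and 16 half steps from B gives a major tenth.

major 10th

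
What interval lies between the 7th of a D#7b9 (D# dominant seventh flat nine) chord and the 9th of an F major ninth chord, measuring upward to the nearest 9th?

diminished fifth

D#7b9 (D# dominant seventh flat nine) has C# as its 7th, and F major ninth has G as its 9th.
From C# to G: 6 semitones over a fifth = diminished.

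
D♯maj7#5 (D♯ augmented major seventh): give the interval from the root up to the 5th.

augmented fifth

D♯+maj7 is spelled D♯-F𝄪-A𝄪-C𝄪.
So we need the interval from D♯ up to A𝄪.
D♯ up to A𝄪 is 8 semitones, a half step wider than a perfect fifth, so the interval is augmented.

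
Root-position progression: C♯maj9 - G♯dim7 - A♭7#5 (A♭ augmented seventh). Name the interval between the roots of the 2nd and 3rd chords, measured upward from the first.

diminished second

The roots are G♯ and A♭.
G♯ up to A♭ is 0 semitones, a whole step narrower than a major second, so the interval is diminished.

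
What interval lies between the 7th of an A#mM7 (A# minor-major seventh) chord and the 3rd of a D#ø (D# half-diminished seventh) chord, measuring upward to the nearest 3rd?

diminished 7th

A#mM7 (A# minor-major seventh) has G## as its 7th, and D#ø (D# half-diminished seventh) has F# as its 3rd.
From G## to F#: 9 semitones over a seventh = diminished.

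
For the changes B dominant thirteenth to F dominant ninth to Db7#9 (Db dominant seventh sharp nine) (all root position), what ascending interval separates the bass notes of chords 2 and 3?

minor sixth

The roots are F and Db.
6 letter names make it a sixth; at 8 semitones (a half step narrower than major) the quality is minor.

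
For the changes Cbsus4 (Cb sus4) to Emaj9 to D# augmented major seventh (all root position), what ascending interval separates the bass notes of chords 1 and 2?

The roots are Cb and E.
3 letter names make it a third; at 5 semitones (a half step wider than major) the quality is augmented.

augmented third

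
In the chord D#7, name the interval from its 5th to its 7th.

m3

D#7 is spelled D#, F##, A#, C#.
So we need the interval from A# up to C#.
A# up to C# is 3 semitones, a half step narrower than a major third, so the interval is minor.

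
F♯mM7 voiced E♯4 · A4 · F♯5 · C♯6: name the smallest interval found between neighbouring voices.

diminished 4th

Adjacent intervals: E♯4→A4 = diminished fourth; A4→F♯5 = major sixth; F♯5→C♯6 = perfect fifth.
The smallest is E♯4 to A4, a diminished fourth (4 semitones).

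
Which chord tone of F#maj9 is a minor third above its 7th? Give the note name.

The chord tones of F# major ninth are F# A# C# E# G#.
The 7th is E#. A minor third above E# is G#.
G# is the chord's 9th.

G#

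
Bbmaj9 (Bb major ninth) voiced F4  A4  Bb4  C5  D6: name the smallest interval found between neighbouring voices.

minor second

Adjacent intervals: F4→A4 = major third; A4→Bb4 = minor second; Bb4→C5 = major second; C5→D6 = major ninth.
The smallest is A4 to Bb4, a minor second (1 semitone).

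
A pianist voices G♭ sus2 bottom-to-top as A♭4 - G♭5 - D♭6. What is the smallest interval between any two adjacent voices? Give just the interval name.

perfect 5th

Adjacent intervals: A♭4→G♭5 = minor seventh; G♭5→D♭6 = perfect fifth.
The smallest is G♭5 to D♭6, a perfect fifth (7 semitones).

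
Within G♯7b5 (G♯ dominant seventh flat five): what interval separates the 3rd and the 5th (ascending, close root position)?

diminished 3rd

The chord tones of G♯ dominant seventh flat five are G♯, B♯, D, F♯.
So we need the interval from B♯ up to D.
B♯ up to D is 2 semitones, a whole step narrower than a major third, so the interval is diminished.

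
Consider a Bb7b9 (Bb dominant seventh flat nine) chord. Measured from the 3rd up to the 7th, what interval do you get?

diminished fifth

Bb7b9 (Bb dominant seventh flat nine): Bb–D–F–Ab–Cb.
3rd = D; 7th = Ab.
5 letter names make it a fifth; at 6 semitones (a half step narrower than perfect) the quality is diminished.
This 3–7 tritone is the characteristic tension at the heart of the dominant sound.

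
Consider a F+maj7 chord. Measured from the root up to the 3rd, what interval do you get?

M3

Fmaj7#5 is spelled F–A–C#–E.
Root = F; 3rd = A.
Counting 3 letters and 4 half steps from F gives a major third.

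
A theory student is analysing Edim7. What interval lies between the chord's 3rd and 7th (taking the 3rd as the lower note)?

E diminished seventh is spelled E G Bb Db.
3rd = G; 7th = Db.
5 letter names make it a fifth; at 6 semitones (a half step narrower than perfect) the quality is diminished.

diminished fifth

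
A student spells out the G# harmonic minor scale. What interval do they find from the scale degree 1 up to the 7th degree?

Spelling the G# harmonic minor scale: G# A# B C# D# E F##.
The scale degree 1 is G# and the degree 7 is F##.
G# up to F## spans 7 letter names and 11 semitones — a major seventh.

major 7th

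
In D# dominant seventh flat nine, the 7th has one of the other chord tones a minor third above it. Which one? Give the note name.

D#7b9 (D# dominant seventh flat nine): D# F## A# C# E.
The 7th is C#. A minor third above C# is E.
E is the chord's 9th.

E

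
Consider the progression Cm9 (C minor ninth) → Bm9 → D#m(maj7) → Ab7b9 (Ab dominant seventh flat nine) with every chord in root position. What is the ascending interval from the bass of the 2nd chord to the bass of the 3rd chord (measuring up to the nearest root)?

major third

The roots are B and D#.
Counting 3 letters and 4 half steps from B gives a major third.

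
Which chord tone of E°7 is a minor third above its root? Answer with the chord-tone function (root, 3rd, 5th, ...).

3rd

Spelling the chord: E, G, Bb, Db.
The root is E. A minor third above E is G.
G is the chord's 3rd.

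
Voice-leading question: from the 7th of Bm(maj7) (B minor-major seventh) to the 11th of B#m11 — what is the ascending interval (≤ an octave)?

The 7th of Bm(maj7) (B minor-major seventh) is A#; the 11th of B#m11 is E#.
Counting 5 letters and 7 half steps from A# gives a perfect fifth.

perfect fifth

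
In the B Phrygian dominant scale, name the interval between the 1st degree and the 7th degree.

The scale runs B C D♯ E F♯ G A.
So we need the interval from B up to A.
7 letter names make it a seventh; at 10 semitones (a half step narrower than major) the quality is minor.

minor seventh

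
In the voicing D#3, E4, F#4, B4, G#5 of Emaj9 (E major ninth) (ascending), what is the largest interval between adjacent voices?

Adjacent intervals: D#3→E4 = minor ninth; E4→F#4 = major second; F#4→B4 = perfect fourth; B4→G#5 = major sixth.
The largest is D#3 to E4, a minor ninth (13 semitones).

minor ninth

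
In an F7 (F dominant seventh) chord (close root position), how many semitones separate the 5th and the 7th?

The chord tones of F7 are F–A–C–Eb.
C to Eb is a minor third: 3 semitones.

3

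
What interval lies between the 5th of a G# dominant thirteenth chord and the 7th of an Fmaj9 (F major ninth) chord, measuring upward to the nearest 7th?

The 5th of G# dominant thirteenth is D#; the 7th of Fmaj9 (F major ninth) is E.
From D# to E: 1 semitone over a second = minor.

m2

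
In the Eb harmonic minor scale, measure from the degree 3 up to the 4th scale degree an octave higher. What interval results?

The scale runs Eb F Gb Ab Bb Cb D.
That puts Gb below Ab.
From Gb to Ab is 14 semitones, exactly the major ninth.

major ninth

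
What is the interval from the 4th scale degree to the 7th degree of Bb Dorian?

perfect fourth

Spelling Bb Dorian: Bb C Db Eb F G Ab.
So we need the interval from Eb up to Ab.
From Eb to Ab is 5 semitones, exactly the perfect fourth.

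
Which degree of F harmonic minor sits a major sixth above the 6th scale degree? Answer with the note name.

The scale is F G A♭ B♭ C D♭ E.
The 6th scale degree is D♭; a major sixth above that is B♭ — scale degree 4.

Bb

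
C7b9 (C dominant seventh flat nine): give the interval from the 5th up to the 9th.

d5

Spelling the chord: C, E, G, Bb, Db.
5th = G; 9th = Db.
From G to Db: 6 semitones over a fifth = diminished.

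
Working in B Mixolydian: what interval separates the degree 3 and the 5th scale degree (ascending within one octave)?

minor third

B mixolydian: B C# D# E F# G# A.
That puts D# below F#.
D# up to F# is 3 semitones, a half step narrower than a major third, so the interval is minor.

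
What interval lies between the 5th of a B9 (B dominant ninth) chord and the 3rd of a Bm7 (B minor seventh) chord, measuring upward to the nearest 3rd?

The 5th of B9 (B dominant ninth) is F#; the 3rd of Bm7 (B minor seventh) is D.
F# up to D is 8 semitones, a half step narrower than a major sixth, so the interval is minor.

minor sixth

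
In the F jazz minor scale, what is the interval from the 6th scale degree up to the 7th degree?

major second

F melodic minor: F G Ab Bb C D E.
So we need the interval from D up to E.
D up to E spans 2 letter names and 2 semitones — a major second.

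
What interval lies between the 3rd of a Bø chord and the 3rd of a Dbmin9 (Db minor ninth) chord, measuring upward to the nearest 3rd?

d3

Bø has D as its 3rd, and Dbmin9 (Db minor ninth) has Fb as its 3rd.
3 letter names make it a third; at 2 semitones (a whole step narrower than major) the quality is diminished.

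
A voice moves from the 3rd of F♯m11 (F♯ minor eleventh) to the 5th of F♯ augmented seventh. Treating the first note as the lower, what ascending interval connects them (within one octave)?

F♯m11 (F♯ minor eleventh) has A as its 3rd, and F♯ augmented seventh has C𝄪 as its 5th.
From A to C𝄪: 5 semitones over a third = augmented.

augmented 3rd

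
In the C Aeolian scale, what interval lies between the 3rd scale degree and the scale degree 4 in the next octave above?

major ninth

C natural minor: C D Eb F G Ab Bb.
3rd scale degree = Eb; 4th degree (up an octave) = F.
Eb up to F spans 9 letter names and 14 semitones — a major ninth.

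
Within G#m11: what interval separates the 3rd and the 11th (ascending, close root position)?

The chord tones of G# minor eleventh are G# B D# F# A# C#.
That puts B below C#.
Counting 9 letters and 14 half steps from B gives a major ninth.

M9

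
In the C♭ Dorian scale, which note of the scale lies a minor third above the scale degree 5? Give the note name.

Bbb

The scale is C♭ D♭ E𝄫 F♭ G♭ A♭ B𝄫.
The scale degree 5 is G♭; a minor third above that is B𝄫 — scale degree 7.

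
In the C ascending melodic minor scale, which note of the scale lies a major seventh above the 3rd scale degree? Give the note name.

D

The scale is C D Eb F G A B.
The 3rd scale degree is Eb; a major seventh above that is D — scale degree 2.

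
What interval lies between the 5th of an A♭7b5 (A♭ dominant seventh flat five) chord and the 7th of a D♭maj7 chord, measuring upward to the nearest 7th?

A♭7b5 (A♭ dominant seventh flat five) has E𝄫 as its 5th, and D♭maj7 has C as its 7th.
E𝄫 up to C is 10 semitones, a half step wider than a major sixth, so the interval is augmented.

augmented 6th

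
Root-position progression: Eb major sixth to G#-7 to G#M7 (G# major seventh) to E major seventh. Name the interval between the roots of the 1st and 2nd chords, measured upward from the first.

A3

The roots are Eb and G#.
Eb up to G# is 5 semitones, a half step wider than a major third, so the interval is augmented.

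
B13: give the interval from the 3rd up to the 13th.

The chord tones of B13 are B D# F# A C# G#.
So we need the interval from D# up to G#.
From D# to G# is 17 semitones, exactly the perfect eleventh.

P11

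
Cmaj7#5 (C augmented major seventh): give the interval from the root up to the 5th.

The chord tones of C+maj7 (C augmented major seventh) are C, E, G#, B.
So we need the interval from C up to G#.
5 letter names make it a fifth; at 8 semitones (a half step wider than perfect) the quality is augmented.

augmented 5th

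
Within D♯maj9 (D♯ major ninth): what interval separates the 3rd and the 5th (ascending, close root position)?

The chord tones of D♯maj9 (D♯ major ninth) are D♯ F𝄪 A♯ C𝄪 E♯.
That puts F𝄪 below A♯.
From F𝄪 to A♯: 3 semitones over a third = minor.

minor third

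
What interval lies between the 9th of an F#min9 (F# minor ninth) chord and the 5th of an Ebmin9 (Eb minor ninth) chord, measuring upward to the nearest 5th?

diminished third

F#min9 (F# minor ninth) has G# as its 9th, and Ebmin9 (Eb minor ninth) has Bb as its 5th.
G# up to Bb is 2 semitones, a whole step narrower than a major third, so the interval is diminished.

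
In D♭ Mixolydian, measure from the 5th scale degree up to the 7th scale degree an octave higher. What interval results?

minor tenth

The scale runs D♭ E♭ F G♭ A♭ B♭ C♭.
5th scale degree = A♭; scale degree 7 (up an octave) = C♭.
A♭ up to C♭ is 15 semitones, a half step narrower than a major tenth, so the interval is minor.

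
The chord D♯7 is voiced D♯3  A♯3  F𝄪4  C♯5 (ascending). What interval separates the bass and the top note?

The outer voices are D♯3 and C♯5.
D♯ up to C♯ is 22 semitones, a half step narrower than a major fourteenth, so the interval is minor.

minor 14th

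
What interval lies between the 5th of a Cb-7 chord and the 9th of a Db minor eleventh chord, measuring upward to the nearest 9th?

Cb-7 has Gb as its 5th, and Db minor eleventh has Eb as its 9th.
Counting 6 letters and 9 half steps from Gb gives a major sixth.

M6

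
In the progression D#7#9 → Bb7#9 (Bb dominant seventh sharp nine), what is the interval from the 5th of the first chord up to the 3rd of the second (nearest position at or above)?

diminished fourth

The 5th of D#7#9 is A#; the 3rd of Bb7#9 (Bb dominant seventh sharp nine) is D.
A# up to D is 4 semitones, a half step narrower than a perfect fourth, so the interval is diminished.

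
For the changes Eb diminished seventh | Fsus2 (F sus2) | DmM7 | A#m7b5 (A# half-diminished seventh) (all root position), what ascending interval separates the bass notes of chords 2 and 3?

M6

The roots are F and D.
From F to D is 9 semitones, exactly the major sixth.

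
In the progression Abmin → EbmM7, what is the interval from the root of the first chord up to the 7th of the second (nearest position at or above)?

augmented fourth

Abmin has Ab as its root, and EbmM7 has D as its 7th.
4 letter names make it a fourth; at 6 semitones (a half step wider than perfect) the quality is augmented.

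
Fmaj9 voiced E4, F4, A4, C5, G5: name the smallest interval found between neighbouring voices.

minor second

Adjacent intervals: E4→F4 = minor second; F4→A4 = major third; A4→C5 = minor third; C5→G5 = perfect fifth.
The smallest is E4 to F4, a minor second (1 semitone).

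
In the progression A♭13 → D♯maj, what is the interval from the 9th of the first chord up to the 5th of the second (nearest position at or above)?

The 9th of A♭13 is B♭; the 5th of D♯maj is A♯.
7 letter names make it a seventh; at 12 semitones (a half step wider than major) the quality is augmented.

augmented 7th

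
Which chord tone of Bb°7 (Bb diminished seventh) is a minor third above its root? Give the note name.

The chord tones of Bb°7 (Bb diminished seventh) are Bb, Db, Fb, Abb.
The root is Bb. A minor third above Bb is Db.
Db is the chord's 3rd.

Db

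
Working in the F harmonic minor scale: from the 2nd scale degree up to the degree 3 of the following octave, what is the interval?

The scale runs F G Ab Bb C Db E.
That puts G below Ab.
9 letter names make it a ninth; at 13 semitones (a half step narrower than major) the quality is minor.

minor 9th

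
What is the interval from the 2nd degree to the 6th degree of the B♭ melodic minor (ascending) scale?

perfect fifth

The scale runs B♭ C D♭ E♭ F G A.
The 2nd degree is C and the degree 6 is G.
C up to G spans 5 letter names and 7 semitones — a perfect fifth.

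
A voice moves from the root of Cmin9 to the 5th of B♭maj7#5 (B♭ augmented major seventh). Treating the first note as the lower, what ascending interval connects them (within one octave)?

The root of Cmin9 is C; the 5th of B♭maj7#5 (B♭ augmented major seventh) is F♯.
From C to F♯: 6 semitones over a fourth = augmented.

augmented 4th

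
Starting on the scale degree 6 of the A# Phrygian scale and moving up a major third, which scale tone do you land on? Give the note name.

The scale is A# B C# D# E# F# G#.
The scale degree 6 is F#; a major third above that is A# — scale degree 1.

A#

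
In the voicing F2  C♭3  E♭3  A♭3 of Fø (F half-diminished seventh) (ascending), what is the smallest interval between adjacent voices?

Adjacent intervals: F2→C♭3 = diminished fifth; C♭3→E♭3 = major third; E♭3→A♭3 = perfect fourth.
The smallest is C♭3 to E♭3, a major third (4 semitones).

major 3rd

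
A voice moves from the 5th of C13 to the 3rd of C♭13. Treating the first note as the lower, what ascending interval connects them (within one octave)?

The 5th of C13 is G; the 3rd of C♭13 is E♭.
6 letter names make it a sixth; at 8 semitones (a half step narrower than major) the quality is minor.

minor 6th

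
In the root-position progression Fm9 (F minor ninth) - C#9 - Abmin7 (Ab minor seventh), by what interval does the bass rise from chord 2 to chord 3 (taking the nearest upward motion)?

The roots are C# and Ab.
C# up to Ab is 7 semitones, a whole step narrower than a major sixth, so the interval is diminished.

diminished 6th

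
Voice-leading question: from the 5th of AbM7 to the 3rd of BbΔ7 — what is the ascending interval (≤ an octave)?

AbM7 has Eb as its 5th, and BbΔ7 has D as its 3rd.
Eb up to D spans 7 letter names and 11 semitones — a major seventh.

M7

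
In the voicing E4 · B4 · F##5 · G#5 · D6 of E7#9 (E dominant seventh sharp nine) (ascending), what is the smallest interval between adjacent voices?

minor 2nd

Adjacent intervals: E4→B4 = perfect fifth; B4→F##5 = augmented fifth; F##5→G#5 = minor second; G#5→D6 = diminished fifth.
The smallest is F##5 to G#5, a minor second (1 semitone).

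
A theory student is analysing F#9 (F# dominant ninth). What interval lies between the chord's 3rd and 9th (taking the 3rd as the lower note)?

minor 7th

Spelling the chord: F# A# C# E G#.
So we need the interval from A# up to G#.
7 letter names make it a seventh; at 10 semitones (a half step narrower than major) the quality is minor.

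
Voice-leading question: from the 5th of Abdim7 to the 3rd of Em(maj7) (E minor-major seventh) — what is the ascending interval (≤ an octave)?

The 5th of Abdim7 is Ebb; the 3rd of Em(maj7) (E minor-major seventh) is G.
From Ebb to G: 5 semitones over a third = augmented.

augmented third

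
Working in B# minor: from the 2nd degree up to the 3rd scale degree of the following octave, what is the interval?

The scale runs B# C## D# E# F## G# A#.
So we need the interval from C## up to D#.
C## up to D# is 13 semitones, a half step narrower than a major ninth, so the interval is minor.

minor ninth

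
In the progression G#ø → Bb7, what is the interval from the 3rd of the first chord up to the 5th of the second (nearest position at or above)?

diminished fifth

The 3rd of G#ø is B; the 5th of Bb7 is F.
B up to F is 6 semitones, a half step narrower than a perfect fifth, so the interval is diminished.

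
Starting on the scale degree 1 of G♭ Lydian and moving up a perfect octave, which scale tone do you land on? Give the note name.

The scale is G♭ A♭ B♭ C D♭ E♭ F.
The scale degree 1 is G♭; a perfect octave above that is G♭ — scale degree 1.

Gb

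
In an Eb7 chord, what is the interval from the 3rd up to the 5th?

minor third

The chord tones of Eb7 are Eb–G–Bb–Db.
So we need the interval from G up to Bb.
3 letter names make it a third; at 3 semitones (a half step narrower than major) the quality is minor.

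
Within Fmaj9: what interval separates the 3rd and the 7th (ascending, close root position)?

Fmaj9 (F major ninth): F A C E G.
That puts A below E.
A up to E spans 5 letter names and 7 semitones — a perfect fifth.

perfect fifth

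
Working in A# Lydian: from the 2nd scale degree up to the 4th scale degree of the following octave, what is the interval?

Spelling A# Lydian: A# B# C## D## E# F## G##.
2nd scale degree = B#; degree 4 (up an octave) = D##.
From B# to D## is 16 semitones, exactly the major tenth.

major 10th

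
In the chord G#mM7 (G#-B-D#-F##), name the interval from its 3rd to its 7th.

augmented fifth

So we need the interval from B up to F##.
B up to F## is 8 semitones, a half step wider than a perfect fifth, so the interval is augmented.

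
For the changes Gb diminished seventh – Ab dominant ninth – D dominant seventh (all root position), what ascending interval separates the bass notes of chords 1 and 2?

The roots are Gb and Ab.
Counting 2 letters and 2 half steps from Gb gives a major second.

major second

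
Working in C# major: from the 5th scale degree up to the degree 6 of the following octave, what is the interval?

major ninth

The scale runs C# D# E# F# G# A# B#.
The 5th scale degree is G# and the 6th scale degree (up an octave) is A#.
From G# to A# is 14 semitones, exactly the major ninth.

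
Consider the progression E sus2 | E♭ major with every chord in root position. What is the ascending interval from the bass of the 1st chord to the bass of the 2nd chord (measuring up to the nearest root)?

The roots are E and E♭.
From E to E♭: 11 semitones over an octave = diminished.

d8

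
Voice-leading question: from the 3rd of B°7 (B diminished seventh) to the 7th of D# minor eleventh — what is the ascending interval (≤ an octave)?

major 7th

B°7 (B diminished seventh) has D as its 3rd, and D# minor eleventh has C# as its 7th.
Counting 7 letters and 11 half steps from D gives a major seventh.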